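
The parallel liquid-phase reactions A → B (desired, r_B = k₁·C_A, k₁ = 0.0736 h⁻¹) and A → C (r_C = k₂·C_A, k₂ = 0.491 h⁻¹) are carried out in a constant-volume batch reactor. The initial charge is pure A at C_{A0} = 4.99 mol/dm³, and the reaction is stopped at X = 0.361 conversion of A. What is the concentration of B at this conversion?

C_A = C_{A0}(1−X) = 3.189 mol/dm³.
Both paths are first order in A, so the instantaneous fraction to B is constant: dC_B/d(−C_A) = k₁/(k₁+k₂) = 0.1304.
C_B = 0.1304·(C_{A0}−C_A) = 0.1304×1.801 = 0.235 mol/dm³.

0.235 mol/dm³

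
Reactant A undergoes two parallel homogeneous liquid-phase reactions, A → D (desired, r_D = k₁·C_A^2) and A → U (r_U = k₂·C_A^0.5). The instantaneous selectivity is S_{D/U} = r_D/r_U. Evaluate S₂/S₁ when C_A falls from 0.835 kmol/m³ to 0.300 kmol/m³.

0.215

S_{D/U} = (k₁/k₂)·C_A^1.5, so S₂/S₁ = (C_{A,2}/C_{A,1})^1.5.
= (0.300/0.835)^1.5 = (0.3593)^1.5 = 0.215.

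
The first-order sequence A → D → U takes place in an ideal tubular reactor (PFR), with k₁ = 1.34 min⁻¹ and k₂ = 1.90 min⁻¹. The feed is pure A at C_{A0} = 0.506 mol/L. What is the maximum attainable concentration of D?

0.155 mol/L

Evaluating C_D at τ_opt = ln(k₂/k₁)/(k₂−k₁) gives C_{D,max}/C_{A0} = (k₁/k₂)^[k₂/(k₂−k₁)].
= (1.34/1.90)^(1.90/(1.90−1.34)) = (0.7053)^(3.393) = 0.3058.
C_{D,max} = 0.3058×0.506 = 0.155 mol/L.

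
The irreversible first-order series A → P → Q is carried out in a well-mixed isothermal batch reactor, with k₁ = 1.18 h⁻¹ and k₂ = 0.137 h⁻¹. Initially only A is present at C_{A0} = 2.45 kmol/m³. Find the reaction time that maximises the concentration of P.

2.06 h

Setting dC_P/dt = 0 gives t_opt = ln(k₂/k₁)/(k₂−k₁).
= ln(0.137/1.18)/(0.137−1.18) = ln(0.1161)/-1.043 = -2.153/-1.043 = 2.06 h.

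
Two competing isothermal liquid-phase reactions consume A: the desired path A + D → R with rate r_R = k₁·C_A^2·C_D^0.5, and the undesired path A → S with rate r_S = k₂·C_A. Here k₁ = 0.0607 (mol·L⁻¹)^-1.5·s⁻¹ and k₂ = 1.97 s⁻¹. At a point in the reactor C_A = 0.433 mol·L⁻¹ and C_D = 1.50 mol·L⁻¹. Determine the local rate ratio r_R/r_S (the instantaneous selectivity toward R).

S_{R/S} = r_R/r_S = (k₁·C_A^2·C_D^0.5)/(k₂·C_A) = (k₁/k₂)·C_A·C_D^0.5.
= (0.0607×0.4330^2×1.500^0.5) / (1.97×0.4330) = 0.01394/0.8530 = 0.0163.

0.0163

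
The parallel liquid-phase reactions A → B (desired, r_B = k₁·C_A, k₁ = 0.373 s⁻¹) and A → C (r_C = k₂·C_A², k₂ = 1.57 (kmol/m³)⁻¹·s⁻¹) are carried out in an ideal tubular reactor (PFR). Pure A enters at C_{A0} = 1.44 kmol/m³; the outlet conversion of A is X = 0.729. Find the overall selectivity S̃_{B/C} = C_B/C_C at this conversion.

C_A = C_{A0}(1−X) = 0.3902 kmol/m³.
Along a PFR/batch, dC_B/dC_A = −r_B/(r_B+r_C) = −k₁/(k₁+k₂·C_A).
Integrating from C_{A0} to C_A: C_B = (0.373/1.57)·ln[(0.373+1.57·1.44)/(0.373+1.57·0.390)] = 0.2376·ln(2.634/0.9857) = 0.2335 kmol/m³.
C_C = (C_{A0}−C_A)−C_B = 0.8163 kmol/m³; S̃_{B/C} = 0.2335/0.8163 = 0.286.

0.286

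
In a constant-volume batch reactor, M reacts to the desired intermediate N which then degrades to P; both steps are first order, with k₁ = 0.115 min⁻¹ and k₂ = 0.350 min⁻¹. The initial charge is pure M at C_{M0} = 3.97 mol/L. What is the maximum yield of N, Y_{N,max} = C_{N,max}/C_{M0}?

0.191

For a first-order series the maximum intermediate yield is C_{N,max}/C_{M0} = (k₁/k₂)^[k₂/(k₂−k₁)].
= (0.115/0.350)^(0.350/(0.350−0.115)) = (0.3286)^(1.489) = 0.1906.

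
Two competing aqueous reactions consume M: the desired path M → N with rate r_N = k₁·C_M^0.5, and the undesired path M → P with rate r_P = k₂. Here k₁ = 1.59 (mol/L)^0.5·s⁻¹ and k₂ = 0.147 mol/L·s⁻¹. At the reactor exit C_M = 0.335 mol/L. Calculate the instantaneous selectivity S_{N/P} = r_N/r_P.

6.26

S_{N/P} = r_N/r_P = (k₁·C_M^0.5)/(k₂) = (k₁/k₂)·C_M^0.5.
= (1.59×0.3350^0.5) / (0.147) = 0.9203/0.1470 = 6.26.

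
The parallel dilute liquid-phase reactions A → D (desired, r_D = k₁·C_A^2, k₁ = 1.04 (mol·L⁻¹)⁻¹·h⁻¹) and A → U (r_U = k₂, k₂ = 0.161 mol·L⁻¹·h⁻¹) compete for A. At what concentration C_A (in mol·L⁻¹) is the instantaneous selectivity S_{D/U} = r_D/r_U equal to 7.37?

S_{D/U} = (k₁/k₂)·C_A^2 ⇒ C_A = (S·k₂/k₁)^(0.5).
= (7.37×0.161/1.04)^(0.5) = (1.141)^(0.5) = 1.07 mol·L⁻¹.

1.07 mol·L⁻¹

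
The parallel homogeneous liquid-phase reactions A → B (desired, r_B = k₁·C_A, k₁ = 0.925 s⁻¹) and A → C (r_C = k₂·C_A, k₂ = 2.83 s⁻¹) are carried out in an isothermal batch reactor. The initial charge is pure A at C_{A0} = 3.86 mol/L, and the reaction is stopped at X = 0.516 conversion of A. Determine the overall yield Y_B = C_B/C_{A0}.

C_A = C_{A0}(1−X) = 1.868 mol/L.
Both paths are first order in A, so the instantaneous fraction to B is constant: dC_B/d(−C_A) = k₁/(k₁+k₂) = 0.2463.
C_B = 0.2463·(C_{A0}−C_A) = 0.2463×1.992 = 0.491 mol/L.
Y_B = C_B/C_{A0} = 0.4906/3.86 = 0.127.

0.127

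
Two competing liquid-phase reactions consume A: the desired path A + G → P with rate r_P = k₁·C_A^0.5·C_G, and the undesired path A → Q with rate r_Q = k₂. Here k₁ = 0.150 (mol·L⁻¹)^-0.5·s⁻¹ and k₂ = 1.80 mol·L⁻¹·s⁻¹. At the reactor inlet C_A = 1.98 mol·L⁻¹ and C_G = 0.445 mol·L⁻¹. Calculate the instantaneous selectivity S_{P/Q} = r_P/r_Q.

0.0522

S_{P/Q} = r_P/r_Q = (k₁·C_A^0.5·C_G)/(k₂) = (k₁/k₂)·C_A^0.5·C_G.
= (0.150×1.980^0.5×0.4450) / (1.80) = 0.09393/1.800 = 0.0522.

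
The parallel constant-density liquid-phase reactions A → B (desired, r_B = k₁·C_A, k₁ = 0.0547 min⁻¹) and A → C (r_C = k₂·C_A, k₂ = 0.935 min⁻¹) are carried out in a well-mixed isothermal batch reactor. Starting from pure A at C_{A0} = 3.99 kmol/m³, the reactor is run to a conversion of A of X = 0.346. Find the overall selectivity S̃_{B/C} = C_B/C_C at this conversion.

C_A = C_{A0}(1−X) = 2.609 kmol/m³.
Both paths are first order in A, so the instantaneous fraction to B is constant: dC_B/d(−C_A) = k₁/(k₁+k₂) = 0.05527.
C_B = 0.05527·(C_{A0}−C_A) = 0.05527×1.381 = 0.0763 kmol/m³.
C_C = (C_{A0}−C_A)−C_B = 1.304 kmol/m³; S̃_{B/C} = 0.07630/1.304 = 0.0585.

0.0585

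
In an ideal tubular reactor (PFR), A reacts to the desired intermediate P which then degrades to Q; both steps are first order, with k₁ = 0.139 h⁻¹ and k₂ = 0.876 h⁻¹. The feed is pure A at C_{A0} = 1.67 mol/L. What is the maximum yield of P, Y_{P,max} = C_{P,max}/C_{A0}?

0.112

Evaluating C_P at τ_opt = ln(k₂/k₁)/(k₂−k₁) gives C_{P,max}/C_{A0} = (k₁/k₂)^[k₂/(k₂−k₁)].
= (0.139/0.876)^(0.876/(0.876−0.139)) = (0.1587)^(1.189) = 0.1121.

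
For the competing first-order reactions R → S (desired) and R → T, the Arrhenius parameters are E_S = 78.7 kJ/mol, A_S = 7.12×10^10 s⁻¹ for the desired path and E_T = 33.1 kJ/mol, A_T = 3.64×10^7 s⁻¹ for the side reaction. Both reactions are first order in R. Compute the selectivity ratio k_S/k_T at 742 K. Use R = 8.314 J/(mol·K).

k_S/k_T = (A_S/A_T)·exp[−(E_S−E_T)/(RT)] = (A_S/A_T)·exp[(E_T−E_S)/(RT)].
(E_T−E_S)/(RT) = (33.1−78.7)×10³/(8.314×742) = -45600/6169 = -7.392.
k_S/k_T = (7.12×10^10/3.64×10^7)·exp(-7.392) = 1956 × 6.163×10^-4 = 1.21.

1.21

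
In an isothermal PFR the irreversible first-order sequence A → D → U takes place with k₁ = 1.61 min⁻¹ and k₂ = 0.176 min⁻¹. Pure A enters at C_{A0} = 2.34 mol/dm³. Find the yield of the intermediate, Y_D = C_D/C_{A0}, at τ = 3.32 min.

0.621

The intermediate concentration in a first-order A→B→C sequence is C_D = k₁C_{A0}(e^(−k₁τ) − e^(−k₂τ))/(k₂−k₁).
e^(−k₁τ) = e^(−1.61×3.32) = e^(−5.345) = 0.004771; e^(−k₂τ) = e^(−0.5843) = 0.5575.
C_D = 1.61×2.34/(0.176−1.61) × (0.004771−0.5575) = (-2.627)×(-0.5527) = 1.452 mol/dm³.
Y_D = C_D/C_{A0} = 1.452/2.34 = 0.621.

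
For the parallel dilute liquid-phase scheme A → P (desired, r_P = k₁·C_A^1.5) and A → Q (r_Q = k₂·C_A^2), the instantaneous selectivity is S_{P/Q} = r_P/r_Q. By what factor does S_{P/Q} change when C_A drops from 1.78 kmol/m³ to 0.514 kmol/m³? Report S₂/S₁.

1.86

S_{P/Q} = (k₁/k₂)·C_A^-0.5, so S₂/S₁ = (C_{A,2}/C_{A,1})^-0.5.
= (0.514/1.78)^(-0.5) = (0.2888)^(-0.5) = 1.86.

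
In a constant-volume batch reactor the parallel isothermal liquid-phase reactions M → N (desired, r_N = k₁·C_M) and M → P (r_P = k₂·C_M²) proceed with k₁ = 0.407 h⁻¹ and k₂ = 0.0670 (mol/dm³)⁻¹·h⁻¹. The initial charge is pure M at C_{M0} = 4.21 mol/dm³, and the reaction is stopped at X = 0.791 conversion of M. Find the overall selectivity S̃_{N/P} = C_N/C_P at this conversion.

2.49

C_M = C_{M0}(1−X) = 0.8799 mol/dm³.
Along a PFR/batch, dC_N/dC_M = −r_N/(r_N+r_P) = −k₁/(k₁+k₂·C_M).
Integrating from C_{M0} to C_M: C_N = (0.407/0.0670)·ln[(0.407+0.0670·4.21)/(0.407+0.0670·0.880)] = 6.075·ln(0.6891/0.4660) = 2.377 mol/dm³.
C_P = (C_{M0}−C_M)−C_N = 0.9534 mol/dm³; S̃_{N/P} = 2.377/0.9534 = 2.49.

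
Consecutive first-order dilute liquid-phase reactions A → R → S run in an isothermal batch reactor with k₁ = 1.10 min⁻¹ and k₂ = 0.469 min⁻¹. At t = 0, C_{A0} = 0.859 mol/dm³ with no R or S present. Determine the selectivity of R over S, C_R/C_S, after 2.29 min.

Solving the coupled first-order balances gives C_R(t) = [k₁/(k₂−k₁)]·C_{A0}·(e^(−k₁t) − e^(−k₂t)).
e^(−k₁t) = e^(−1.10×2.29) = e^(−2.519) = 0.08054; e^(−k₂t) = e^(−1.074) = 0.3416.
C_R = 1.10×0.859/(0.469−1.10) × (0.08054−0.3416) = (-1.497)×(-0.2611) = 0.3910 mol/dm³.
C_A = C_{A0}e^(−k₁t) = 0.06918 mol/dm³, so C_S = C_{A0}−C_A−C_R = 0.3988 mol/dm³; C_R/C_S = 0.980.

0.980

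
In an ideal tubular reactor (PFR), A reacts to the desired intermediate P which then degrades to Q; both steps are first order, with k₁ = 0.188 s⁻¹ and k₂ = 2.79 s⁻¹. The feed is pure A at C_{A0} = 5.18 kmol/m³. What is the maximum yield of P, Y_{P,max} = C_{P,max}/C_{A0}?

Evaluating C_P at τ_opt = ln(k₂/k₁)/(k₂−k₁) gives C_{P,max}/C_{A0} = (k₁/k₂)^[k₂/(k₂−k₁)].
= (0.188/2.79)^(2.79/(2.79−0.188)) = (0.06738)^(1.072) = 0.05545.

0.0555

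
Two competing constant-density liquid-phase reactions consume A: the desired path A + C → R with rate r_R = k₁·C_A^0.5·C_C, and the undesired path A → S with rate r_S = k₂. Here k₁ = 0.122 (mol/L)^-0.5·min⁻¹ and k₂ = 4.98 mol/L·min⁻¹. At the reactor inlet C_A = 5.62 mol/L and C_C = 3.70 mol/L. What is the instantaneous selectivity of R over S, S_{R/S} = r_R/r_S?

0.215

S_{R/S} = r_R/r_S = (k₁·C_A^0.5·C_C)/(k₂) = (k₁/k₂)·C_A^0.5·C_C.
= (0.122×5.620^0.5×3.700) / (4.98) = 1.070/4.980 = 0.215.
Since the desired path is higher order in A, keeping C_A high (PFR or concentrated feed) favours R.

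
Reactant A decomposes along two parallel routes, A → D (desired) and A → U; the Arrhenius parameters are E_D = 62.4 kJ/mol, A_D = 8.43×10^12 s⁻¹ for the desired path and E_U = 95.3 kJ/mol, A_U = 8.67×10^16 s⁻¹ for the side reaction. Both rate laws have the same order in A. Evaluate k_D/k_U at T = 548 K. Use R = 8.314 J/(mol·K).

k_D/k_U = (A_D/A_U)·exp[−(E_D−E_U)/(RT)] = (A_D/A_U)·exp[(E_U−E_D)/(RT)].
(E_U−E_D)/(RT) = (95.3−62.4)×10³/(8.314×548) = 32900/4556 = 7.221.
k_D/k_U = (8.43×10^12/8.67×10^16)·exp(7.221) = 9.723×10^-5 × 1368 = 0.133.

0.133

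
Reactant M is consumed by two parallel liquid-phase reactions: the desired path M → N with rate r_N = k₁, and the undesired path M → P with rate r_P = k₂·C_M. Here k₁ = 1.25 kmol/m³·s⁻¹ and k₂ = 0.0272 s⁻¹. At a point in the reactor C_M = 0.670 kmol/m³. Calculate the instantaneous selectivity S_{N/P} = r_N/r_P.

68.6

S_{N/P} = r_N/r_P = (k₁)/(k₂·C_M) = (k₁/k₂)·C_M⁻¹.
= (1.25) / (0.0272×0.6700) = 1.250/0.01822 = 68.6.
The undesired path is higher order in M, so low C_M (CSTR or dilute feed) favours N.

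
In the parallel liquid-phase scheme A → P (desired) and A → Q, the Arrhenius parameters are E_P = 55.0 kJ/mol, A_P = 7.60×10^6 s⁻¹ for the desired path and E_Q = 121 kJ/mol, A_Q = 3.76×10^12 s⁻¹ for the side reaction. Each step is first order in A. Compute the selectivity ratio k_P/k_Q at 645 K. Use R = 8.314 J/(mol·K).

0.447

With equal orders, S_{P/Q} = k_P/k_Q = (A_P/A_Q)·exp[(E_Q−E_P)/(RT)].
(E_Q−E_P)/(RT) = (121−55.0)×10³/(8.314×645) = 66000/5363 = 12.31.
k_P/k_Q = (7.60×10^6/3.76×10^12)·exp(12.31) = 2.021×10^-6 × 2.214×10^5 = 0.447.
Since E_P < E_Q, lowering the temperature improves selectivity toward P.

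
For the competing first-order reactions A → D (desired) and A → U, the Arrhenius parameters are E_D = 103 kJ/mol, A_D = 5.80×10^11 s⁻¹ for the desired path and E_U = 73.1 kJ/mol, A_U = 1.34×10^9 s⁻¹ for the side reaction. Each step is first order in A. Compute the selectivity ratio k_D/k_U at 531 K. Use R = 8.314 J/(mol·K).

0.495

With equal orders, S_{D/U} = k_D/k_U = (A_D/A_U)·exp[(E_U−E_D)/(RT)].
(E_U−E_D)/(RT) = (73.1−103)×10³/(8.314×531) = -29900/4415 = -6.773.
k_D/k_U = (5.80×10^11/1.34×10^9)·exp(-6.773) = 432.8 × 0.001145 = 0.495.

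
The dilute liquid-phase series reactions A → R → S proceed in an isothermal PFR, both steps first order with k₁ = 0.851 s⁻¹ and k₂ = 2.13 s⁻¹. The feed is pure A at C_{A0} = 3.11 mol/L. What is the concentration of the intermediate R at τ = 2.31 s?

Solving the coupled first-order balances gives C_R(τ) = [k₁/(k₂−k₁)]·C_{A0}·(e^(−k₁τ) − e^(−k₂τ)).
e^(−k₁τ) = e^(−0.851×2.31) = e^(−1.966) = 0.1400; e^(−k₂τ) = e^(−4.920) = 0.007297.
C_R = 0.851×3.11/(2.13−0.851) × (0.1400−0.007297) = 2.069×0.1327 = 0.2747 mol/L.

0.275 mol/L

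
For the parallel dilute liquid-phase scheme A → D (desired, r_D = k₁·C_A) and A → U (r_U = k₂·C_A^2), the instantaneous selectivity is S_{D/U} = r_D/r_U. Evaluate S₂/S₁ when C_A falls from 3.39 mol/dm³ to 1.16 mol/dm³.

S_{D/U} = (k₁/k₂)·C_A⁻¹, so S₂/S₁ = (C_{A,2}/C_{A,1})⁻¹.
= 3.39/1.16 = 2.92.
Selectivity toward D rises as C_A falls — low-concentration operation is favoured.

2.92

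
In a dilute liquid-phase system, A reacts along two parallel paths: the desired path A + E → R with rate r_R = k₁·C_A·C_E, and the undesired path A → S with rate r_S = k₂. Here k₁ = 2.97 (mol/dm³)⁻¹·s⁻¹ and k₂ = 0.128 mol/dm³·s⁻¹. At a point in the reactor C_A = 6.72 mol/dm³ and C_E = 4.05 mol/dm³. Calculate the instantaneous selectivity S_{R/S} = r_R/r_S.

S_{R/S} = r_R/r_S = (k₁·C_A·C_E)/(k₂) = (k₁/k₂)·C_A·C_E.
= (2.97×6.720×4.050) / (0.128) = 80.83/0.1280 = 631.
Since the desired path is higher order in A, keeping C_A high (PFR or concentrated feed) favours R.

631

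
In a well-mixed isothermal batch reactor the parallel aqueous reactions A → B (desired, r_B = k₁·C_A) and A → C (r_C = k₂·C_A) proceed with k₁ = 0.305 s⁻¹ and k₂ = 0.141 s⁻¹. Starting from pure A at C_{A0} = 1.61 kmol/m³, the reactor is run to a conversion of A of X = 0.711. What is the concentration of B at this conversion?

C_A = C_{A0}(1−X) = 0.4653 kmol/m³.
Both paths are first order in A, so the instantaneous fraction to B is constant: dC_B/d(−C_A) = k₁/(k₁+k₂) = 0.6839.
C_B = 0.6839·(C_{A0}−C_A) = 0.6839×1.145 = 0.783 kmol/m³.

0.783 kmol/m³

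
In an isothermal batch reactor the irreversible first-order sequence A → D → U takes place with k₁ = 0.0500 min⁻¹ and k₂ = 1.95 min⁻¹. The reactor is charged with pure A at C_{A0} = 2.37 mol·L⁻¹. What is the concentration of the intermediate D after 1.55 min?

0.0547 mol·L⁻¹

Solving the coupled first-order balances gives C_D(t) = [k₁/(k₂−k₁)]·C_{A0}·(e^(−k₁t) − e^(−k₂t)).
e^(−k₁t) = e^(−0.0500×1.55) = e^(−0.07750) = 0.9254; e^(−k₂t) = e^(−3.022) = 0.04868.
C_D = 0.0500×2.37/(1.95−0.0500) × (0.9254−0.04868) = 0.06237×0.8767 = 0.05468 mol·L⁻¹.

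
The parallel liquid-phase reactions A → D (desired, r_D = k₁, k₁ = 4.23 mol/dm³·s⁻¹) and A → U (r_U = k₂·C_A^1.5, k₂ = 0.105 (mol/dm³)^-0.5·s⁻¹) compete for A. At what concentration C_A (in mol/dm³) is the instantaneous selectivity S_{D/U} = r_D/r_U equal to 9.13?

2.69 mol/dm³

S_{D/U} = (k₁/k₂)·C_A^-1.5 ⇒ C_A = (S·k₂/k₁)^(1/(-1.5)).
= (9.13×0.105/4.23)^(-0.6667) = (0.2266)^(-0.6667) = 2.69 mol/dm³.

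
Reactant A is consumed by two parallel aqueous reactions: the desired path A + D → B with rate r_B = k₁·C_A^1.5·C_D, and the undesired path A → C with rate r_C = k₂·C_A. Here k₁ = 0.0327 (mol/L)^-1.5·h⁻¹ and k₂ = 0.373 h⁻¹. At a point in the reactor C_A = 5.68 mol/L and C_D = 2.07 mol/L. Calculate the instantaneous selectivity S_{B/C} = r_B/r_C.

S_{B/C} = r_B/r_C = (k₁·C_A^1.5·C_D)/(k₂·C_A) = (k₁/k₂)·C_A^0.5·C_D.
= (0.0327×5.680^1.5×2.070) / (0.373×5.680) = 0.9163/2.119 = 0.432.

0.432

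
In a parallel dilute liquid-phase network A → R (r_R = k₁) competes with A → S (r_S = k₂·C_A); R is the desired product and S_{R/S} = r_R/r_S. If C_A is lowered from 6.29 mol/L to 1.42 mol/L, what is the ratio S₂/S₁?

S_{R/S} = (k₁/k₂)·C_A⁻¹, so S₂/S₁ = (C_{A,2}/C_{A,1})⁻¹.
= 6.29/1.42 = 4.43.
Selectivity toward R rises as C_A falls — low-concentration operation is favoured.

4.43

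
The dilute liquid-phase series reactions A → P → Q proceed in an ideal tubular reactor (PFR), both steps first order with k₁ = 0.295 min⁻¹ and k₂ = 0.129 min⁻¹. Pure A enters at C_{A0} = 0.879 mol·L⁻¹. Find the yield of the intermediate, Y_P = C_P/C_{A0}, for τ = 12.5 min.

The intermediate concentration in a first-order A→B→C sequence is C_P = k₁C_{A0}(e^(−k₁τ) − e^(−k₂τ))/(k₂−k₁).
e^(−k₁τ) = e^(−0.295×12.5) = e^(−3.688) = 0.02503; e^(−k₂τ) = e^(−1.613) = 0.1994.
C_P = 0.295×0.879/(0.129−0.295) × (0.02503−0.1994) = (-1.562)×(-0.1744) = 0.2724 mol·L⁻¹.
Y_P = C_P/C_{A0} = 0.2724/0.879 = 0.310.

0.310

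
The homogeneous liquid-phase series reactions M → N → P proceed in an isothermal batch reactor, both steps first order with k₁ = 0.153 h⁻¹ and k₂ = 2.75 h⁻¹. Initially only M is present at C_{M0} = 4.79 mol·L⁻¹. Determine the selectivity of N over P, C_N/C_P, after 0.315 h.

2.00

For first-order series with pure M initially, C_N(t) = k₁C_{M0}/(k₂−k₁)·(e^(−k₁t) − e^(−k₂t)).
e^(−k₁t) = e^(−0.153×0.315) = e^(−0.04820) = 0.9529; e^(−k₂t) = e^(−0.8662) = 0.4205.
C_N = 0.153×4.79/(2.75−0.153) × (0.9529−0.4205) = 0.2822×0.5324 = 0.1502 mol·L⁻¹.
C_M = C_{M0}e^(−k₁t) = 4.565 mol·L⁻¹, so C_P = C_{M0}−C_M−C_N = 0.07513 mol·L⁻¹; C_N/C_P = 2.00.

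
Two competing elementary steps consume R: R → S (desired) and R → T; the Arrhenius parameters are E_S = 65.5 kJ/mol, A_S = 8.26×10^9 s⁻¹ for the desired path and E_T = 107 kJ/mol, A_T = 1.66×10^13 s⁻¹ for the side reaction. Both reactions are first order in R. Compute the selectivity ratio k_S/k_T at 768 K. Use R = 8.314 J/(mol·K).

k_S/k_T = (A_S/A_T)·exp[−(E_S−E_T)/(RT)] = (A_S/A_T)·exp[(E_T−E_S)/(RT)].
(E_T−E_S)/(RT) = (107−65.5)×10³/(8.314×768) = 41500/6385 = 6.499.
k_S/k_T = (8.26×10^9/1.66×10^13)·exp(6.499) = 4.976×10^-4 × 664.8 = 0.331.
Since E_S < E_T, lowering the temperature improves selectivity toward S.

0.331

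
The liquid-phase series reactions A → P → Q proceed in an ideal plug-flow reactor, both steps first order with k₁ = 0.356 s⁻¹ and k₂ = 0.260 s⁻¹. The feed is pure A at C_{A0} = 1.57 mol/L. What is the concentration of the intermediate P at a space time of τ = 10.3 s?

The intermediate concentration in a first-order A→B→C sequence is C_P = k₁C_{A0}(e^(−k₁τ) − e^(−k₂τ))/(k₂−k₁).
e^(−k₁τ) = e^(−0.356×10.3) = e^(−3.667) = 0.02556; e^(−k₂τ) = e^(−2.678) = 0.06870.
C_P = 0.356×1.57/(0.260−0.356) × (0.02556−0.06870) = (-5.822)×(-0.04314) = 0.2512 mol/L.

0.251 mol/L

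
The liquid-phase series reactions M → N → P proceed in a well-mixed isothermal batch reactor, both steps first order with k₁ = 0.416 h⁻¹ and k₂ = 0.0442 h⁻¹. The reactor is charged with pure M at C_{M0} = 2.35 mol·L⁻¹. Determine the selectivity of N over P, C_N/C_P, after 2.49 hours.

15.2

Solving the coupled first-order balances gives C_N(t) = [k₁/(k₂−k₁)]·C_{M0}·(e^(−k₁t) − e^(−k₂t)).
e^(−k₁t) = e^(−0.416×2.49) = e^(−1.036) = 0.3549; e^(−k₂t) = e^(−0.1101) = 0.8958.
C_N = 0.416×2.35/(0.0442−0.416) × (0.3549−0.8958) = (-2.629)×(-0.5409) = 1.422 mol·L⁻¹.
C_M = C_{M0}e^(−k₁t) = 0.8341 mol·L⁻¹, so C_P = C_{M0}−C_M−C_N = 0.09381 mol·L⁻¹; C_N/C_P = 15.2.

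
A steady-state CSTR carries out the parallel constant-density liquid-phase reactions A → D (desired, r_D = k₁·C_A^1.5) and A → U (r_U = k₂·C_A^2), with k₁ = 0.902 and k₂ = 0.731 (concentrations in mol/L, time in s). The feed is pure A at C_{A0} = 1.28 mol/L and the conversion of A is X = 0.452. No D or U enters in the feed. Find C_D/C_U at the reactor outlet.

Exit C_A = C_{A0}(1−X) = 1.28×0.548 = 0.7014 mol/L.
Rates in a CSTR are evaluated at the outlet concentration: r_D = 0.902×0.7014^1.5 = 0.5299, r_U = 0.731×0.7014^2 = 0.3597.
Overall selectivity = C_D/C_U = r_Dτ/(r_Uτ) = r_D/r_U = 1.47.

1.47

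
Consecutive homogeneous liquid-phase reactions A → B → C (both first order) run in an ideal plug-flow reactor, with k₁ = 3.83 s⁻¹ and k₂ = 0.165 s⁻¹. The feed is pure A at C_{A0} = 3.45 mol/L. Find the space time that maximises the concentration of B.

The intermediate peaks when r₁ = r₂, i.e. k₁e^(−k₁τ) = k₂e^(−k₂τ), giving τ_opt = ln(k₂/k₁)/(k₂−k₁).
= ln(0.165/3.83)/(0.165−3.83) = ln(0.04308)/-3.665 = -3.145/-3.665 = 0.858 s.

0.858 s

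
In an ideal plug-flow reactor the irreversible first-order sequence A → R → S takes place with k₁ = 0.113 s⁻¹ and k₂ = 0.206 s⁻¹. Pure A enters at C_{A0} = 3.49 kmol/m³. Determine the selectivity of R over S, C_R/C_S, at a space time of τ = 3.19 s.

2.55

The intermediate concentration in a first-order A→B→C sequence is C_R = k₁C_{A0}(e^(−k₁τ) − e^(−k₂τ))/(k₂−k₁).
e^(−k₁τ) = e^(−0.113×3.19) = e^(−0.3605) = 0.6973; e^(−k₂τ) = e^(−0.6571) = 0.5183.
C_R = 0.113×3.49/(0.206−0.113) × (0.6973−0.5183) = 4.241×0.1790 = 0.7591 kmol/m³.
C_A = C_{A0}e^(−k₁τ) = 2.434 kmol/m³, so C_S = C_{A0}−C_A−C_R = 0.2971 kmol/m³; C_R/C_S = 2.55.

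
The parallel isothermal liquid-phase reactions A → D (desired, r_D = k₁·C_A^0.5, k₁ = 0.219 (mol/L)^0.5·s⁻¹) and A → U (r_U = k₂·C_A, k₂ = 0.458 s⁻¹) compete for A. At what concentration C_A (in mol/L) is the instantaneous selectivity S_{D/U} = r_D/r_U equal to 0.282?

2.88 mol/L

S_{D/U} = (k₁/k₂)·C_A^-0.5 ⇒ C_A = (S·k₂/k₁)^(-2).
= (0.282×0.458/0.219)^(-2) = (0.5898)^(-2) = 2.88 mol/L.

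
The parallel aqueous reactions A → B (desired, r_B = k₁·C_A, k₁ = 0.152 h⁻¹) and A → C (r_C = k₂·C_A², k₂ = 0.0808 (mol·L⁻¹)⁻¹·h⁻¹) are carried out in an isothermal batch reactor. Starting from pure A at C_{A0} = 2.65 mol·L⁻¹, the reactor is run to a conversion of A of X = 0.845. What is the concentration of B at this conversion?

1.28 mol·L⁻¹

C_A = C_{A0}(1−X) = 0.4108 mol·L⁻¹.
Along a PFR/batch, dC_B/dC_A = −r_B/(r_B+r_C) = −k₁/(k₁+k₂·C_A).
Integrating from C_{A0} to C_A: C_B = (0.152/0.0808)·ln[(0.152+0.0808·2.65)/(0.152+0.0808·0.411)] = 1.881·ln(0.3661/0.1852) = 1.282 mol·L⁻¹.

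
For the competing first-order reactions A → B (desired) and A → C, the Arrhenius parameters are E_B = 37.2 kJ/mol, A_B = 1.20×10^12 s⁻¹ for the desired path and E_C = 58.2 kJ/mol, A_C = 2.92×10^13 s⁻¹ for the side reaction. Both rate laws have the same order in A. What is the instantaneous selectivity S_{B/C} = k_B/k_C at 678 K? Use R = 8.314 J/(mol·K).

With equal orders, S_{B/C} = k_B/k_C = (A_B/A_C)·exp[(E_C−E_B)/(RT)].
(E_C−E_B)/(RT) = (58.2−37.2)×10³/(8.314×678) = 21000/5637 = 3.725.
k_B/k_C = (1.20×10^12/2.92×10^13)·exp(3.725) = 0.04110 × 41.49 = 1.71.

1.71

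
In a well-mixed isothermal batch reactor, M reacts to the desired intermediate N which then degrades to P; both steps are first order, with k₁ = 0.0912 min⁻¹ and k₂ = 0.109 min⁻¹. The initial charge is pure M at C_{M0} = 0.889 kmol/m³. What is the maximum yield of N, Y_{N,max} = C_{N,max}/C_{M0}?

Evaluating C_N at t_opt = ln(k₂/k₁)/(k₂−k₁) gives C_{N,max}/C_{M0} = (k₁/k₂)^[k₂/(k₂−k₁)].
= (0.0912/0.109)^(0.109/(0.109−0.0912)) = (0.8367)^(6.124) = 0.3356.

0.336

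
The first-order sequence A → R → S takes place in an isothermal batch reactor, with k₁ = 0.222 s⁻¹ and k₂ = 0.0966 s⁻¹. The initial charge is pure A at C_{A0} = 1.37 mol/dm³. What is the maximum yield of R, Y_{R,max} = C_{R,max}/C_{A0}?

0.527

At the optimum, C_{R,max}/C_{A0} = (k₁/k₂)^[k₂/(k₂−k₁)].
= (0.222/0.0966)^(0.0966/(0.0966−0.222)) = (2.298)^(-0.7703) = 0.5268.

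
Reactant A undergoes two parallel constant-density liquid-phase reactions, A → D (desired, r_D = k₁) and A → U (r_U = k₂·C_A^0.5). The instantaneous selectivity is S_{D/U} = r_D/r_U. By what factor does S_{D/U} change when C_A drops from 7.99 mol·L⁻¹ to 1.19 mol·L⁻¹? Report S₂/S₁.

S_{D/U} = (k₁/k₂)·C_A^-0.5, so S₂/S₁ = (C_{A,2}/C_{A,1})^-0.5.
= (1.19/7.99)^(-0.5) = (0.1489)^(-0.5) = 2.59.
Selectivity toward D rises as C_A falls — low-concentration operation is favoured.

2.59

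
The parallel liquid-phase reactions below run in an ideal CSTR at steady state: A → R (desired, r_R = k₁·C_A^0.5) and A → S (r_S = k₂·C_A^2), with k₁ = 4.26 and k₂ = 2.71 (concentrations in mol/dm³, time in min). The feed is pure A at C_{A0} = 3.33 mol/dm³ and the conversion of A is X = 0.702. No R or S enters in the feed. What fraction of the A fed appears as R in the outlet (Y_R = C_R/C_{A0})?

Exit C_A = C_{A0}(1−X) = 3.33×0.298 = 0.9923 mol/dm³.
Rates in a CSTR are evaluated at the outlet concentration: r_R = 4.26×0.9923^0.5 = 4.244, r_S = 2.71×0.9923^2 = 2.669.
Fraction of consumed A going to R: r_R/(r_R+r_S) = 0.6139.
C_R = 0.6139·C_{A0}·X = 0.6139×3.33×0.702 = 1.44 mol/dm³; Y_R = C_R/C_{A0} = 0.431.

0.431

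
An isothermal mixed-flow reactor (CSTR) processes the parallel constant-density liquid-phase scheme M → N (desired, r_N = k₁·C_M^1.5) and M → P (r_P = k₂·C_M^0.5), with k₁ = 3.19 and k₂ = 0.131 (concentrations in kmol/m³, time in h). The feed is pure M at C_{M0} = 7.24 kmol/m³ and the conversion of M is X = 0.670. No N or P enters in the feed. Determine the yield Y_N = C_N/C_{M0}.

0.659

Exit C_M = C_{M0}(1−X) = 7.24×0.330 = 2.389 kmol/m³.
A CSTR operates uniformly at the exit composition, giving r_N = 11.78 and r_P = 0.2025 (each k·C_M^n at C_M = 2.389).
Fraction of consumed M going to N: r_N/(r_N+r_P) = 0.9831.
C_N = 0.9831·C_{M0}·X = 0.9831×7.24×0.670 = 4.77 kmol/m³; Y_N = C_N/C_{M0} = 0.659.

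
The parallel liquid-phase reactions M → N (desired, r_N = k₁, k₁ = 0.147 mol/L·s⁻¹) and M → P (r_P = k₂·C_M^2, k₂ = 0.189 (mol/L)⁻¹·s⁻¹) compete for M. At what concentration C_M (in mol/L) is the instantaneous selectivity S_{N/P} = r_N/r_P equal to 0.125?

2.49 mol/L

S_{N/P} = (k₁/k₂)·C_M^-2 ⇒ C_M = (S·k₂/k₁)^(-0.5).
= (0.125×0.189/0.147)^(-0.5) = (0.1607)^(-0.5) = 2.49 mol/L.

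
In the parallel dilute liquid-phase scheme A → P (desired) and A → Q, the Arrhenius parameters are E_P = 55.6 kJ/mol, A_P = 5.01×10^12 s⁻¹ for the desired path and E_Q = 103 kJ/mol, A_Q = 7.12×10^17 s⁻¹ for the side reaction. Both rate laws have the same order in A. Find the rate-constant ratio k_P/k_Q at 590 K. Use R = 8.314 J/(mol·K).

0.111

Since both paths have the same order in A, the concentration cancels and S_{P/Q} = k_P/k_Q = (A_P/A_Q)·exp[(E_Q−E_P)/(RT)].
(E_Q−E_P)/(RT) = (103−55.6)×10³/(8.314×590) = 47400/4905 = 9.663.
k_P/k_Q = (5.01×10^12/7.12×10^17)·exp(9.663) = 7.037×10^-6 × 15726 = 0.111.
Since E_P < E_Q, lowering the temperature improves selectivity toward P.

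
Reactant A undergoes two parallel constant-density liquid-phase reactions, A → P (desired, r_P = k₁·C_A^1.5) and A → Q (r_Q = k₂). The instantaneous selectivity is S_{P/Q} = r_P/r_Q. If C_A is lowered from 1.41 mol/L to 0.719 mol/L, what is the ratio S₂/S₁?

0.364

S_{P/Q} = (k₁/k₂)·C_A^1.5, so S₂/S₁ = (C_{A,2}/C_{A,1})^1.5.
= (0.719/1.41)^1.5 = (0.5099)^1.5 = 0.364.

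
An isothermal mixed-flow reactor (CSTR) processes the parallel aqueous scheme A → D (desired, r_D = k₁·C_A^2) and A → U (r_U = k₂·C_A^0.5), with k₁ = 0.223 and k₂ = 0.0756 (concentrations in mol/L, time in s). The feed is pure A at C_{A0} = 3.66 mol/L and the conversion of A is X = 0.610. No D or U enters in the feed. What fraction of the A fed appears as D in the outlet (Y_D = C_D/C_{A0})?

Exit C_A = C_{A0}(1−X) = 3.66×0.390 = 1.427 mol/L.
In a CSTR the entire volume is at exit conditions, so r_D = 0.223×1.427^2 = 0.4544 and r_U = 0.0756×1.427^0.5 = 0.09032.
Fraction of consumed A going to D: r_D/(r_D+r_U) = 0.8342.
C_D = 0.8342·C_{A0}·X = 0.8342×3.66×0.610 = 1.86 mol/L; Y_D = C_D/C_{A0} = 0.509.

0.509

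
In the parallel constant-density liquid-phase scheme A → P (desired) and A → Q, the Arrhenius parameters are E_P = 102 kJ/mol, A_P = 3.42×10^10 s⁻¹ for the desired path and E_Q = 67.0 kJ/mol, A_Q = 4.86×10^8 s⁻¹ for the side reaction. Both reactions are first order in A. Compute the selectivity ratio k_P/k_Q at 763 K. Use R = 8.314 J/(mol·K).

k_P/k_Q = (A_P/A_Q)·exp[−(E_P−E_Q)/(RT)] = (A_P/A_Q)·exp[(E_Q−E_P)/(RT)].
(E_Q−E_P)/(RT) = (67.0−102)×10³/(8.314×763) = -35000/6344 = -5.517.
k_P/k_Q = (3.42×10^10/4.86×10^8)·exp(-5.517) = 70.37 × 0.004016 = 0.283.
Since E_P > E_Q, raising the temperature improves selectivity toward P.

0.283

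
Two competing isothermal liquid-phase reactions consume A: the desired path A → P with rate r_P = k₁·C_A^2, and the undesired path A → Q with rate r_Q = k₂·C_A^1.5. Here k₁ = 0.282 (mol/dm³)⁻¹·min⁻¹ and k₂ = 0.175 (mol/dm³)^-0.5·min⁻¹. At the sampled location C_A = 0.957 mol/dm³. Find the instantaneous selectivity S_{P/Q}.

S_{P/Q} = r_P/r_Q = (k₁·C_A^2)/(k₂·C_A^1.5) = (k₁/k₂)·C_A^0.5.
= (0.282×0.9570^2) / (0.175×0.9570^1.5) = 0.2583/0.1638 = 1.58.

1.58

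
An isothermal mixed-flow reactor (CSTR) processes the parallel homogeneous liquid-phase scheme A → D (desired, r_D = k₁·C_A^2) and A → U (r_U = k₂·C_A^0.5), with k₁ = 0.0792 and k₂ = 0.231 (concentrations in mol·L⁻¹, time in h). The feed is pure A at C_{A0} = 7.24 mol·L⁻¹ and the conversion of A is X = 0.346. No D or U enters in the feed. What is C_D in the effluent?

1.95 mol·L⁻¹

Exit C_A = C_{A0}(1−X) = 7.24×0.654 = 4.735 mol·L⁻¹.
In a CSTR the entire volume is at exit conditions, so r_D = 0.0792×4.735^2 = 1.776 and r_U = 0.231×4.735^0.5 = 0.5027.
Fraction of consumed A going to D: r_D/(r_D+r_U) = 0.7794.
C_D = 0.7794·C_{A0}·X = 0.7794×7.24×0.346 = 1.95 mol·L⁻¹.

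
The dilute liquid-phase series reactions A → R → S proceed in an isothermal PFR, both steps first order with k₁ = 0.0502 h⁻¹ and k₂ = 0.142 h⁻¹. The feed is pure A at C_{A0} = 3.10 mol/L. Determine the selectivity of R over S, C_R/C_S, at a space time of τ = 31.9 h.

Solving the coupled first-order balances gives C_R(τ) = [k₁/(k₂−k₁)]·C_{A0}·(e^(−k₁τ) − e^(−k₂τ)).
e^(−k₁τ) = e^(−0.0502×31.9) = e^(−1.601) = 0.2016; e^(−k₂τ) = e^(−4.530) = 0.01078.
C_R = 0.0502×3.10/(0.142−0.0502) × (0.2016−0.01078) = 1.695×0.1908 = 0.3235 mol/L.
C_A = C_{A0}e^(−k₁τ) = 0.6250 mol/L, so C_S = C_{A0}−C_A−C_R = 2.151 mol/L; C_R/C_S = 0.150.

0.150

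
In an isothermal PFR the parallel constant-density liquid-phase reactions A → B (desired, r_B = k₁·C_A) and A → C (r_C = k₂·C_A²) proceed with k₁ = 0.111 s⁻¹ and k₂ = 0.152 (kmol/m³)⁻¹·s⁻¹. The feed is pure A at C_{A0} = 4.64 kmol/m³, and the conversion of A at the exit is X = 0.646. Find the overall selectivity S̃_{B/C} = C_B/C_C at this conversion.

0.248

C_A = C_{A0}(1−X) = 1.643 kmol/m³.
Along a PFR/batch, dC_B/dC_A = −r_B/(r_B+r_C) = −k₁/(k₁+k₂·C_A).
Integrating from C_{A0} to C_A: C_B = (0.111/0.152)·ln[(0.111+0.152·4.64)/(0.111+0.152·1.64)] = 0.7303·ln(0.8163/0.3607) = 0.5965 kmol/m³.
C_C = (C_{A0}−C_A)−C_B = 2.401 kmol/m³; S̃_{B/C} = 0.5965/2.401 = 0.248.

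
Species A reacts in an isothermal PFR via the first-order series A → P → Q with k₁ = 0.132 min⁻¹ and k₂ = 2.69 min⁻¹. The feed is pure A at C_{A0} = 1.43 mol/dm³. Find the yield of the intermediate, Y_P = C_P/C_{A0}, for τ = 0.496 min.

The intermediate concentration in a first-order A→B→C sequence is C_P = k₁C_{A0}(e^(−k₁τ) − e^(−k₂τ))/(k₂−k₁).
e^(−k₁τ) = e^(−0.132×0.496) = e^(−0.06547) = 0.9366; e^(−k₂τ) = e^(−1.334) = 0.2634.
C_P = 0.132×1.43/(2.69−0.132) × (0.9366−0.2634) = 0.07379×0.6733 = 0.04968 mol/dm³.
Y_P = C_P/C_{A0} = 0.04968/1.43 = 0.0347.

0.0347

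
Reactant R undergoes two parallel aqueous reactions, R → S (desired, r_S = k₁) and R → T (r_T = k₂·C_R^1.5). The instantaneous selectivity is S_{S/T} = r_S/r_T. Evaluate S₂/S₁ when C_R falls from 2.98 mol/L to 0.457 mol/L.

S_{S/T} = (k₁/k₂)·C_R^-1.5, so S₂/S₁ = (C_{R,2}/C_{R,1})^-1.5.
= (0.457/2.98)^(-1.5) = (0.1534)^(-1.5) = 16.7.

16.7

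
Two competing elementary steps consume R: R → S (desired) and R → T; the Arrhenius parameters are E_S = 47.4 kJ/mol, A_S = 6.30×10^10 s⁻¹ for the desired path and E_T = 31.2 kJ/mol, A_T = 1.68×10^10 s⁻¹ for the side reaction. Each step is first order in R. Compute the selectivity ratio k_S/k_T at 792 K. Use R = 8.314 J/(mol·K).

k_S/k_T = (A_S/A_T)·exp[−(E_S−E_T)/(RT)] = (A_S/A_T)·exp[(E_T−E_S)/(RT)].
(E_T−E_S)/(RT) = (31.2−47.4)×10³/(8.314×792) = -16200/6585 = -2.460.
k_S/k_T = (6.30×10^10/1.68×10^10)·exp(-2.460) = 3.750 × 0.08541 = 0.320.
Since E_S > E_T, raising the temperature improves selectivity toward S.

0.320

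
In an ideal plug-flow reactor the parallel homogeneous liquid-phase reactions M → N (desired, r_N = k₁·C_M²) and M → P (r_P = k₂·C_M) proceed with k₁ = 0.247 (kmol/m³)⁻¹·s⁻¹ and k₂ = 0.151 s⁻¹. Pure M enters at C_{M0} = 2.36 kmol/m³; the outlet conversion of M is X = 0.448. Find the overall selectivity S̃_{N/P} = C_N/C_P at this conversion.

C_M = C_{M0}(1−X) = 1.303 kmol/m³.
Along a PFR/batch, dC_P/dC_M = −r_P/(r_N+r_P) = −k₂/(k₂+k₁·C_M).
Integrating from C_{M0} to C_M: C_P = (0.151/0.247)·ln[(0.151+0.247·2.36)/(0.151+0.247·1.30)] = 0.6113·ln(0.7339/0.4728) = 0.2689 kmol/m³.
Then C_N = (C_{M0}−C_M) − C_P = 1.057 − 0.2689 = 0.7884 kmol/m³.
S̃_{N/P} = C_N/C_P = 0.7884/0.2689 = 2.93.

2.93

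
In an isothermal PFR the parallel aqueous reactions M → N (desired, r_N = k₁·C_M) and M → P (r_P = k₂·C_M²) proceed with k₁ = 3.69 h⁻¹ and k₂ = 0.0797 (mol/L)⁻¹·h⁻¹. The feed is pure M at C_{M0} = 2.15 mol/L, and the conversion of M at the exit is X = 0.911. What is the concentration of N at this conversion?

1.91 mol/L

C_M = C_{M0}(1−X) = 0.1913 mol/L.
Along a PFR/batch, dC_N/dC_M = −r_N/(r_N+r_P) = −k₁/(k₁+k₂·C_M).
Integrating from C_{M0} to C_M: C_N = (3.69/0.0797)·ln[(3.69+0.0797·2.15)/(3.69+0.0797·0.191)] = 46.30·ln(3.861/3.705) = 1.911 mol/L.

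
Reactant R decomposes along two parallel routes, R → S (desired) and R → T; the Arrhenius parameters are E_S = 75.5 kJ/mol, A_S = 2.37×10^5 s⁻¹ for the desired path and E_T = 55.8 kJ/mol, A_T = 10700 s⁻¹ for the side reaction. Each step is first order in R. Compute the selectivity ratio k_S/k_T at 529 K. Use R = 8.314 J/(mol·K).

0.251

Since both paths have the same order in R, the concentration cancels and S_{S/T} = k_S/k_T = (A_S/A_T)·exp[(E_T−E_S)/(RT)].
(E_T−E_S)/(RT) = (55.8−75.5)×10³/(8.314×529) = -19700/4398 = -4.479.
k_S/k_T = (2.37×10^5/10700)·exp(-4.479) = 22.15 × 0.01134 = 0.251.
Since E_S > E_T, raising the temperature improves selectivity toward S.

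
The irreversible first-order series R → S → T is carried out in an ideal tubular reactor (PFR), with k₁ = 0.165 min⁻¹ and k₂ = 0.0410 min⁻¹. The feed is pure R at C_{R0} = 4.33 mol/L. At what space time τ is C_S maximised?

11.2 min

Setting dC_S/dτ = 0 gives τ_opt = ln(k₂/k₁)/(k₂−k₁).
= ln(0.0410/0.165)/(0.0410−0.165) = ln(0.2485)/-0.1240 = -1.392/-0.1240 = 11.2 min.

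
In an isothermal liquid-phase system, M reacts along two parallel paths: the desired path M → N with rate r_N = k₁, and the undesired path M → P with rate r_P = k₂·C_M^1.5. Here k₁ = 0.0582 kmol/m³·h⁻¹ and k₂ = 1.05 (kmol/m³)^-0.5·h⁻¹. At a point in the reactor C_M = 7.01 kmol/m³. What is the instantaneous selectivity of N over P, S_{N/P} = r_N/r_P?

0.00299

S_{N/P} = r_N/r_P = (k₁)/(k₂·C_M^1.5) = (k₁/k₂)·C_M^-1.5.
= (0.0582) / (1.05×7.010^1.5) = 0.05820/19.49 = 0.00299.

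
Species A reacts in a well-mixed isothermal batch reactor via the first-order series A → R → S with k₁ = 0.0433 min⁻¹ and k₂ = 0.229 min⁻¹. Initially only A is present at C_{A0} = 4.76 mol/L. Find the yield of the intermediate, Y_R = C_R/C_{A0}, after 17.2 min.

For first-order series with pure A initially, C_R(t) = k₁C_{A0}/(k₂−k₁)·(e^(−k₁t) − e^(−k₂t)).
e^(−k₁t) = e^(−0.0433×17.2) = e^(−0.7448) = 0.4748; e^(−k₂t) = e^(−3.939) = 0.01947.
C_R = 0.0433×4.76/(0.229−0.0433) × (0.4748−0.01947) = 1.110×0.4554 = 0.5054 mol/L.
Y_R = C_R/C_{A0} = 0.5054/4.76 = 0.106.

0.106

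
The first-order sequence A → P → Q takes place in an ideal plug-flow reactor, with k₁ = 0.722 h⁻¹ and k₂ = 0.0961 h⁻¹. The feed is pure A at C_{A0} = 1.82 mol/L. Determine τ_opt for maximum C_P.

3.22 h

Setting dC_P/dτ = 0 gives τ_opt = ln(k₂/k₁)/(k₂−k₁).
= ln(0.0961/0.722)/(0.0961−0.722) = ln(0.1331)/-0.6259 = -2.017/-0.6259 = 3.22 h.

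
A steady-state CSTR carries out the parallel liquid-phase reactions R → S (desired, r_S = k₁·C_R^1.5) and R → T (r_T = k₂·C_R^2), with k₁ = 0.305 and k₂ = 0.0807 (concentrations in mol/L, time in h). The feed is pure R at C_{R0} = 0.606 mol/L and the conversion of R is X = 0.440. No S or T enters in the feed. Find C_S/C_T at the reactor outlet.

Exit C_R = C_{R0}(1−X) = 0.606×0.560 = 0.3394 mol/L.
Rates in a CSTR are evaluated at the outlet concentration: r_S = 0.305×0.3394^1.5 = 0.06030, r_T = 0.0807×0.3394^2 = 0.009294.
Overall selectivity = C_S/C_T = r_Sτ/(r_Tτ) = r_S/r_T = 6.49.

6.49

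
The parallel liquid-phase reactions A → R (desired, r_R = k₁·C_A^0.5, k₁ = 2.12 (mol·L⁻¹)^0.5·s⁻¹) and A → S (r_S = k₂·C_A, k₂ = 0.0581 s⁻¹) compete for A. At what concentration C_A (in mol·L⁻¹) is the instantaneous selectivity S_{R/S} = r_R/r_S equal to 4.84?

56.8 mol·L⁻¹

S_{R/S} = (k₁/k₂)·C_A^-0.5 ⇒ C_A = (S·k₂/k₁)^(-2).
= (4.84×0.0581/2.12)^(-2) = (0.1326)^(-2) = 56.8 mol·L⁻¹.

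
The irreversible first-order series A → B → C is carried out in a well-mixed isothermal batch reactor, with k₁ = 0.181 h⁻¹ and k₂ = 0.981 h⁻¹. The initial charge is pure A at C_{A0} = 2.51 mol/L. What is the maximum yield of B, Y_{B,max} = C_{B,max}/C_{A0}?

0.126

For a first-order series the maximum intermediate yield is C_{B,max}/C_{A0} = (k₁/k₂)^[k₂/(k₂−k₁)].
= (0.181/0.981)^(0.981/(0.981−0.181)) = (0.1845)^(1.226) = 0.1259.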